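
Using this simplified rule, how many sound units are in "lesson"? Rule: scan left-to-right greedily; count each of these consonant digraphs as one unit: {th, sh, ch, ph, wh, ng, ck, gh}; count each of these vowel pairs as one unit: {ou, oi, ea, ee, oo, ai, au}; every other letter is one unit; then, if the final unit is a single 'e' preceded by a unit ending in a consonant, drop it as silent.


Word: "lesson" (6 letters)
Left-to-right scan:
  1. 'l' (letter)
  2. 'e' (letter)
  3. 's' (letter)
  4. 's' (letter)
  5. 'o' (letter)
  6. 'n' (letter)
Units from scan: 6
Sound units = 6 units


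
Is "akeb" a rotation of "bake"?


Word: "bake", Candidate: "akeb"
Method: check if candidate is substring of word+word
"bakebake" contains "akeb"? Yes
Is rotation = Yes


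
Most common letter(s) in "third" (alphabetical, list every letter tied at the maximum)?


Word: "third"
Letter counts:
  'd': 1
  'h': 1
  'i': 1
  'r': 1
  't': 1
Maximum count = 1
Most frequent = 'd', 'h', 'i', 'r', 't' (1 time each)


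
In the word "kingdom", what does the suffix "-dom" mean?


Suffix: -dom
As in: kingdom -> king + -dom
Meaning = state / realm


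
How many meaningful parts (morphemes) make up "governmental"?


Word: "governmental"
Morphemes: govern + -ment + -al
Each morpheme carries meaning
= 3 morphemes


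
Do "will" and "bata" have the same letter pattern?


Pattern of "will": [0, 1, 2, 2]
Pattern of "bata": [0, 1, 2, 1]
Patterns do not match
Same pattern = No


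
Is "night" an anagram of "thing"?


Word 1: "thing" → sorted: ghint
Word 2: "night" → sorted: ghint
Same letters? ghint == ghint
Anagram = Yes


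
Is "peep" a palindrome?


Word: "peep"
Reversed: "peep"
Forward == Backward? peep == peep
Palindrome = Yes


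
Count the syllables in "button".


Word: "button"
Syllable breakdown: but · ton
Counting: 2 parts
= 2 syllables


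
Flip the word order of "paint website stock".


Original: "paint website stock"
Words (1..n): paint | website | stock
Reversed (n..1): stock | website | paint
Result = "stock website paint"


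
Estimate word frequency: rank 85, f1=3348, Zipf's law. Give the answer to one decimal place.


Zipf's law: f(r) = f(1) / r
f(1) = 3348
f(85) = 3348 / 85
= 39.4 occurrences


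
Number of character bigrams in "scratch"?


Word: "scratch" (length 7)
Number of 2-grams = length - 2 + 1 = 7 - 2 + 1
= 6


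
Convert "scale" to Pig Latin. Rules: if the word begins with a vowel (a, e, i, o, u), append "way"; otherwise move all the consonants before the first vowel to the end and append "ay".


Word: "scale"
Starts with consonant(s) → move to end, add 'ay'
Consonant cluster: "sc"
Pig Latin = "alescay"


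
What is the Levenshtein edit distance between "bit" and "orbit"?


Word 1: "bit" (length 3)
Word 2: "orbit" (length 5)
One optimal edit sequence (insert/delete/substitute each cost 1):
  1. insert 'o'  (+1)
  2. insert 'r'  (+1)
  3. keep 'b'
  4. keep 'i'
  5. keep 't'
Total edit operations: 2
Edit distance = 2


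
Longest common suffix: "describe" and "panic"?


Word 1: "describe"
Word 2: "panic"
Comparing from end:
  Pos -1: 'e' != 'c' (stop)
LCS = "" (length 0)


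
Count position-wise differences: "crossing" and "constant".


Comparing character by character (same length = 8):
  Pos 0: 'c' vs 'c' =
  Pos 1: 'r' vs 'o' !=
  Pos 2: 'o' vs 'n' !=
  Pos 3: 's' vs 's' =
  Pos 4: 's' vs 't' !=
  Pos 5: 'i' vs 'a' !=
  Pos 6: 'n' vs 'n' =
  Pos 7: 'g' vs 't' !=
Hamming distance = 5


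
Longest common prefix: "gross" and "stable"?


Word 1: "gross"
Word 2: "stable"
Comparing from start:
  Pos 0: 'g' != 's' (stop)
LCP = "" (length 0)


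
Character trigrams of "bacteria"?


Word: "bacteria" (length 8)
Number of trigrams = 8 - 3 + 1 = 6
  Position 0: "bac"
  Position 1: "act"
  Position 2: "cte"
  Position 3: "ter"
  Position 4: "eri"
  Position 5: "ria"
Trigrams = "bac", "act", "cte", "ter", "eri", "ria"


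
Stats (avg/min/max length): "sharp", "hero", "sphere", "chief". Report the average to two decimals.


Lengths: "sharp"=5, "hero"=4, "sphere"=6, "chief"=5
Sum = 20, Count = 4
Average = 20/4 = 5.00
= avg=5.00, min=4, max=6


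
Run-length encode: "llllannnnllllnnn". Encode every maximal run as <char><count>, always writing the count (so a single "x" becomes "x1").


String: "llllannnnllllnnn"
Scanning for consecutive runs:
  'l' x 4
  'a' x 1
  'n' x 4
  'l' x 4
  'n' x 3
RLE = "l4a1n4l4n3"


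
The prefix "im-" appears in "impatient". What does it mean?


Prefix: im-
As in: impatient -> im- + patient
Meaning = not / into


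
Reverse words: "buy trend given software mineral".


Original: "buy trend given software mineral"
Words (1..n): buy | trend | given | software | mineral
Reversed (n..1): mineral | software | given | trend | buy
Result = "mineral software given trend buy"


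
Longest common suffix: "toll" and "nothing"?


Word 1: "toll"
Word 2: "nothing"
Comparing from end:
  Pos -1: 'l' != 'g' (stop)
LCS = "" (length 0)


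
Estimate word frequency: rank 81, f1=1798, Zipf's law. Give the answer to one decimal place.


Zipf's law: f(r) = f(1) / r
f(1) = 1798
f(81) = 1798 / 81
= 22.2 occurrences


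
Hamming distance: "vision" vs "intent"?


Comparing character by character (same length = 6):
  Pos 0: 'v' vs 'i' !=
  Pos 1: 'i' vs 'n' !=
  Pos 2: 's' vs 't' !=
  Pos 3: 'i' vs 'e' !=
  Pos 4: 'o' vs 'n' !=
  Pos 5: 'n' vs 't' !=
Hamming distance = 6


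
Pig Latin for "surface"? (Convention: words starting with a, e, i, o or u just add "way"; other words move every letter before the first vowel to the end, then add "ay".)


Word: "surface"
Starts with consonant(s) → move to end, add 'ay'
Consonant cluster: "s"
Pig Latin = "urfacesay"


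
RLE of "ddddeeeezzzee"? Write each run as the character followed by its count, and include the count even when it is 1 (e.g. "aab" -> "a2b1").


String: "ddddeeeezzzee"
Scanning for consecutive runs:
  'd' x 4
  'e' x 4
  'z' x 3
  'e' x 2
RLE = "d4e4z3e2"


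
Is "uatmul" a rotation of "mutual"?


Word: "mutual", Candidate: "uatmul"
Method: check if candidate is substring of word+word
"mutualmutual" contains "uatmul"? No
Is rotation = No


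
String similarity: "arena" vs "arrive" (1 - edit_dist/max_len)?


Word 1: "arena" (length 5)
Word 2: "arrive" (length 6)
One optimal edit sequence:
  1. keep 'a'
  2. insert 'r'  (+1)
  3. keep 'r'
  4. substitute 'e' -> 'i'  (+1)
  5. substitute 'n' -> 'v'  (+1)
  6. substitute 'a' -> 'e'  (+1)
Edit distance = 4
Max length = max(5, 6) = 6
Similarity = 1 - 4/6
= 0.3333


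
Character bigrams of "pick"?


Word: "pick" (length 4)
Number of bigrams = 4 - 2 + 1 = 3
  Position 0: "pi"
  Position 1: "ic"
  Position 2: "ck"
Bigrams = "pi", "ic", "ck"


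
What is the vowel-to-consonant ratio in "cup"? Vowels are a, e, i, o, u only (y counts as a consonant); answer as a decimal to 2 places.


Word: "cup"
Vowels (a,e,i,o,u): 1
Consonants: 2
Ratio = 1/2
= 0.50


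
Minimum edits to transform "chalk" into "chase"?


Word 1: "chalk" (length 5)
Word 2: "chase" (length 5)
One optimal edit sequence (insert/delete/substitute each cost 1):
  1. keep 'c'
  2. keep 'h'
  3. keep 'a'
  4. substitute 'l' -> 's'  (+1)
  5. substitute 'k' -> 'e'  (+1)
Total edit operations: 2
Edit distance = 2


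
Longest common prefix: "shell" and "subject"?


Word 1: "shell"
Word 2: "subject"
Comparing from start:
  Pos 0: 's' == 's'
  Pos 1: 'h' != 'u' (stop)
LCP = "s" (length 1)


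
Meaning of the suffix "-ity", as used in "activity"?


Suffix: -ity
Example: activity (active + -ity, with a spelling change)
Meaning = quality of


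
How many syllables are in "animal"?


Word: "animal"
Syllable breakdown: an-i-mal
Counting: 3 parts
= 3 syllables


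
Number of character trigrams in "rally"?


Word: "rally" (length 5)
Number of 3-grams = length - 3 + 1 = 5 - 3 + 1
= 3


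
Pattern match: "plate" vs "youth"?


Pattern of "plate": [0, 1, 2, 3, 4]
Pattern of "youth": [0, 1, 2, 3, 4]
Patterns match
Same pattern = Yes


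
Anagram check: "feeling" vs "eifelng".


Word 1: "feeling" → sorted: eefgiln
Word 2: "eifelng" → sorted: eefgiln
Same letters? eefgiln == eefgiln
Anagram = Yes


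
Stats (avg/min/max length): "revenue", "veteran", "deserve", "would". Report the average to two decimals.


Lengths: "revenue"=7, "veteran"=7, "deserve"=7, "would"=5
Sum = 26, Count = 4
Average = 26/4 = 6.50
= avg=6.50, min=5, max=7


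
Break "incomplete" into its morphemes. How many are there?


Word: "incomplete"
Morphemes: in- + complete
Each morpheme carries meaning
= 2 morphemes


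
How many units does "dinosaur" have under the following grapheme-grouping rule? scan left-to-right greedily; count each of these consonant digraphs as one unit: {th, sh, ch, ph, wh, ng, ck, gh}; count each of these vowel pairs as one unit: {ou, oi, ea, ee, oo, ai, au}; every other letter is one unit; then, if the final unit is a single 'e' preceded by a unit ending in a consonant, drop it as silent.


Word: "dinosaur" (8 letters)
Left-to-right scan:
  [1] 'd' (letter)
  [2] 'i' (letter)
  [3] 'n' (letter)
  [4] 'o' (letter)
  [5] 's' (letter)
  [6] 'au' (vowel-pair)
  [7] 'r' (letter)
Units from scan: 7
Sound units = 7 units


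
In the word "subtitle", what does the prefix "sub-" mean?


Prefix: sub-
Example: subtitle = sub- + title
Meaning = under / below


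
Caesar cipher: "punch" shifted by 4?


Word: "punch"
Shift: 4
Each letter → (letter + shift) mod 26:
  'p' (15) + 4 = 19 → 't'
  'u' (20) + 4 = 24 → 'y'
  'n' (13) + 4 = 17 → 'r'
  'c' (2) + 4 = 6 → 'g'
  'h' (7) + 4 = 11 → 'l'
Result = "tyrgl"


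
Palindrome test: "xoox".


Word: "xoox"
Reversed: "xoox"
Forward == Backward? xoox == xoox
Palindrome = Yes


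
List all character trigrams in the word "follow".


Word: "follow" (length 6)
Number of trigrams = 6 - 3 + 1 = 4
  Position 0: "fol"
  Position 1: "oll"
  Position 2: "llo"
  Position 3: "low"
Trigrams = "fol", "oll", "llo", "low"


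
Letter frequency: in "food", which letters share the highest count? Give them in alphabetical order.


Word: "food"
Letter counts:
  'd': 1
  'f': 1
  'o': 2
Maximum count = 2
Most frequent = 'o' (2 times each)


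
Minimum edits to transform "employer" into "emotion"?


Word 1: "employer" (length 8)
Word 2: "emotion" (length 7)
One optimal edit sequence (insert/delete/substitute each cost 1):
  1. keep 'e'
  2. keep 'm'
  3. delete 'p'  (+1)
  4. substitute 'l' -> 'o'  (+1)
  5. substitute 'o' -> 't'  (+1)
  6. substitute 'y' -> 'i'  (+1)
  7. substitute 'e' -> 'o'  (+1)
  8. substitute 'r' -> 'n'  (+1)
Total edit operations: 6
Edit distance = 6


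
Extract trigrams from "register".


Word: "register" (length 8)
Number of trigrams = 8 - 3 + 1 = 6
  Position 0: "reg"
  Position 1: "egi"
  Position 2: "gis"
  Position 3: "ist"
  Position 4: "ste"
  Position 5: "ter"
Trigrams = "reg", "egi", "gis", "ist", "ste", "ter"


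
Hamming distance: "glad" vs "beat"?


Comparing character by character (same length = 4):
  Pos 0: 'g' vs 'b' !=
  Pos 1: 'l' vs 'e' !=
  Pos 2: 'a' vs 'a' =
  Pos 3: 'd' vs 't' !=
Hamming distance = 3


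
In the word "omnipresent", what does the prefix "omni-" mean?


Prefix: omni-
Example: omnipresent = omni- + present
Meaning = all


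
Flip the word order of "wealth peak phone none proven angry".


Original: "wealth peak phone none proven angry"
Words (1..n): wealth | peak | phone | none | proven | angry
Reversed (n..1): angry | proven | none | phone | peak | wealth
Result = "angry proven none phone peak wealth"


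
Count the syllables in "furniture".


Word: "furniture"
Syllable breakdown: fur · ni · ture
Counting: 3 parts
= 3 syllables


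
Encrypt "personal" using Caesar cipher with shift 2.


Word: "personal"
Shift: 2
Each letter → (letter + shift) mod 26:
  'p' (15) + 2 = 17 → 'r'
  'e' (4) + 2 = 6 → 'g'
  'r' (17) + 2 = 19 → 't'
  's' (18) + 2 = 20 → 'u'
  'o' (14) + 2 = 16 → 'q'
  'n' (13) + 2 = 15 → 'p'
  'a' (0) + 2 = 2 → 'c'
  'l' (11) + 2 = 13 → 'n'
Result = "rgtuqpcn"


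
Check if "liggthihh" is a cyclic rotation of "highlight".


Word: "highlight", Candidate: "liggthihh"
Method: check if candidate is substring of word+word
"highlighthighlight" contains "liggthihh"? No
Is rotation = No


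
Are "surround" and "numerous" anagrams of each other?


Word 1: "surround" → sorted: dnorrsuu
Word 2: "numerous" → sorted: emnorsuu
Same letters? dnorrsuu != emnorsuu
Anagram = No


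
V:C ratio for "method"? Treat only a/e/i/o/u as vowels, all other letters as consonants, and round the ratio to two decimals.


Word: "method"
Vowels (a,e,i,o,u): 2
Consonants: 4
Ratio = 2/4
= 0.50


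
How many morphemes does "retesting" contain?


Word: "retesting"
Morphemes: re- / test / -ing
Each morpheme carries meaning
= 3 morphemes


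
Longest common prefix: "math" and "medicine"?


Word 1: "math"
Word 2: "medicine"
Comparing from start:
  Pos 0: 'm' == 'm'
  Pos 1: 'a' != 'e' (stop)
LCP = "m" (length 1)


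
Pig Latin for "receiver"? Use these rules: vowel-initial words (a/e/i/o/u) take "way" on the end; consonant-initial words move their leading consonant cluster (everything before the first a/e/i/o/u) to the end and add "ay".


Word: "receiver"
Starts with consonant(s) → move to end, add 'ay'
Consonant cluster: "r"
Pig Latin = "eceiverray"


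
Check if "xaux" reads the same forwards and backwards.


Word: "xaux"
Reversed: "xuax"
Forward == Backward? xaux != xuax
Palindrome = No


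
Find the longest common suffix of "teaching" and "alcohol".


Word 1: "teaching"
Word 2: "alcohol"
Comparing from end:
  Pos -1: 'g' != 'l' (stop)
LCS = "" (length 0)


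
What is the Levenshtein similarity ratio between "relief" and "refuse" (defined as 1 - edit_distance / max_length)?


Word 1: "relief" (length 6)
Word 2: "refuse" (length 6)
One optimal edit sequence:
  1. keep 'r'
  2. keep 'e'
  3. substitute 'l' -> 'f'  (+1)
  4. substitute 'i' -> 'u'  (+1)
  5. substitute 'e' -> 's'  (+1)
  6. substitute 'f' -> 'e'  (+1)
Edit distance = 4
Max length = max(6, 6) = 6
Similarity = 1 - 4/6
= 0.3333


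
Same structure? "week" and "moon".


Pattern of "week": [0, 1, 1, 2]
Pattern of "moon": [0, 1, 1, 2]
Patterns match
Same pattern = Yes


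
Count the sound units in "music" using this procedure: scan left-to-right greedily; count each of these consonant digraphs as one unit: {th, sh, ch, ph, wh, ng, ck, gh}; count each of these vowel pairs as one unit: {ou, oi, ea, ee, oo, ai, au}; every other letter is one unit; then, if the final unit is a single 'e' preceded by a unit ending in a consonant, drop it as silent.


Word: "music" (5 letters)
Left-to-right scan:
  1. 'm' (letter)
  2. 'u' (letter)
  3. 's' (letter)
  4. 'i' (letter)
  5. 'c' (letter)
Units from scan: 5
Sound units = 5 units


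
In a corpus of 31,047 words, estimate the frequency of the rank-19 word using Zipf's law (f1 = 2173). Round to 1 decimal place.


Zipf's law: f(r) = f(1) / r
f(1) = 2173
f(19) = 2173 / 19
= 114.4 occurrences


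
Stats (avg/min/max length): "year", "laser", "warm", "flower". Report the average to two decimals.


Lengths: "year"=4, "laser"=5, "warm"=4, "flower"=6
Sum = 19, Count = 4
Average = 19/4 = 4.75
= avg=4.75, min=4, max=6


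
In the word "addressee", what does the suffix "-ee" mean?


Suffix: -ee
Example: addressee = address + -ee
Meaning = one who receives


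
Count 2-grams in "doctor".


Word: "doctor" (length 6)
Number of 2-grams = length - 2 + 1 = 6 - 2 + 1
= 5


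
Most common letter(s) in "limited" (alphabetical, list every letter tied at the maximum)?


Word: "limited"
Letter counts:
  'd': 1
  'e': 1
  'i': 2
  'l': 1
  'm': 1
  't': 1
Maximum count = 2
Most frequent = 'i' (2 times each)


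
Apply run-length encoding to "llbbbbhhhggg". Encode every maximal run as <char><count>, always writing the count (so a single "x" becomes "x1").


String: "llbbbbhhhggg"
Scanning for consecutive runs:
  'l' x 2
  'b' x 4
  'h' x 3
  'g' x 3
RLE = "l2b4h3g3"


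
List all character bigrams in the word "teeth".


Word: "teeth" (length 5)
Number of bigrams = 5 - 2 + 1 = 4
  Position 0: "te"
  Position 1: "ee"
  Position 2: "et"
  Position 3: "th"
Bigrams = "te", "ee", "et", "th"


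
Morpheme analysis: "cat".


Word: "cat"
Morphemes: cat
Each morpheme carries meaning
= 1 morpheme


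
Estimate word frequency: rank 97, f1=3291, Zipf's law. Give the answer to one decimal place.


Zipf's law: f(r) = f(1) / r
f(1) = 3291
f(97) = 3291 / 97
= 33.9 occurrences


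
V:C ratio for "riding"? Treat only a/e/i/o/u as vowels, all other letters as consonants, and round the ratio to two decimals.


Word: "riding"
Vowels (a,e,i,o,u): 2
Consonants: 4
Ratio = 2/4
= 0.50


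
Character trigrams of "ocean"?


Word: "ocean" (length 5)
Number of trigrams = 5 - 3 + 1 = 3
  Position 0: "oce"
  Position 1: "cea"
  Position 2: "ean"
Trigrams = "oce", "cea", "ean"


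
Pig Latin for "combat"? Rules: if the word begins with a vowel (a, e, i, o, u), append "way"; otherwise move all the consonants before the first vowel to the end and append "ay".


Word: "combat"
Starts with consonant(s) → move to end, add 'ay'
Consonant cluster: "c"
Pig Latin = "ombatcay"


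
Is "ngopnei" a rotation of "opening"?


Word: "opening", Candidate: "ngopnei"
Method: check if candidate is substring of word+word
"openingopening" contains "ngopnei"? No
Is rotation = No


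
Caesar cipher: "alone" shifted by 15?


Word: "alone"
Shift: 15
Each letter → (letter + shift) mod 26:
  'a' (0) + 15 = 15 → 'p'
  'l' (11) + 15 = 0 → 'a'
  'o' (14) + 15 = 3 → 'd'
  'n' (13) + 15 = 2 → 'c'
  'e' (4) + 15 = 19 → 't'
Result = "padct"


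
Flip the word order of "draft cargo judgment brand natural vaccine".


Original: "draft cargo judgment brand natural vaccine"
Words (1..n): draft | cargo | judgment | brand | natural | vaccine
Reversed (n..1): vaccine | natural | brand | judgment | cargo | draft
Result = "vaccine natural brand judgment cargo draft"


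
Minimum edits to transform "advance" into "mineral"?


Word 1: "advance" (length 7)
Word 2: "mineral" (length 7)
One optimal edit sequence (insert/delete/substitute each cost 1):
  1. substitute 'a' -> 'm'  (+1)
  2. substitute 'd' -> 'i'  (+1)
  3. substitute 'v' -> 'n'  (+1)
  4. substitute 'a' -> 'e'  (+1)
  5. substitute 'n' -> 'r'  (+1)
  6. substitute 'c' -> 'a'  (+1)
  7. substitute 'e' -> 'l'  (+1)
Total edit operations: 7
Edit distance = 7


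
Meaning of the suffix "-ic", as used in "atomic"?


Suffix: -ic
Example: atomic = atom + -ic
Meaning = relating to


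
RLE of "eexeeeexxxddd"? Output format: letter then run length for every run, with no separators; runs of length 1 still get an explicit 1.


String: "eexeeeexxxddd"
Scanning for consecutive runs:
  'e' x 2
  'x' x 1
  'e' x 4
  'x' x 3
  'd' x 3
RLE = "e2x1e4x3d3"


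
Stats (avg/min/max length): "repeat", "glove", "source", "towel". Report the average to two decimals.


Lengths: "repeat"=6, "glove"=5, "source"=6, "towel"=5
Sum = 22, Count = 4
Average = 22/4 = 5.50
= avg=5.50, min=5, max=6


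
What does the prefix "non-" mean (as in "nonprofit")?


Prefix: non-
Example: nonprofit = non- + profit
Meaning = not


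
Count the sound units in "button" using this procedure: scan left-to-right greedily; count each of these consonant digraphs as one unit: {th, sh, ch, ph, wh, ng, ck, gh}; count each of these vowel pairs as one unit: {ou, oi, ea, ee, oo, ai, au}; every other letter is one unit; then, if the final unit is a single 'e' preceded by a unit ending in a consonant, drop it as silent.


Word: "button" (6 letters)
Left-to-right scan:
  1. 'b' (letter)
  2. 'u' (letter)
  3. 't' (letter)
  4. 't' (letter)
  5. 'o' (letter)
  6. 'n' (letter)
Units from scan: 6
Sound units = 6 units


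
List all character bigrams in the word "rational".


Word: "rational" (length 8)
Number of bigrams = 8 - 2 + 1 = 7
  Position 0: "ra"
  Position 1: "at"
  Position 2: "ti"
  Position 3: "io"
  Position 4: "on"
  Position 5: "na"
  Position 6: "al"
Bigrams = "ra", "at", "ti", "io", "on", "na", "al"


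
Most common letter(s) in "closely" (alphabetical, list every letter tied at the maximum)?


Word: "closely"
Letter counts:
  'c': 1
  'e': 1
  'l': 2
  'o': 1
  's': 1
  'y': 1
Maximum count = 2
Most frequent = 'l' (2 times each)


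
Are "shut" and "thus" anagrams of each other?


Word 1: "shut" → sorted: hstu
Word 2: "thus" → sorted: hstu
Same letters? hstu == hstu
Anagram = Yes


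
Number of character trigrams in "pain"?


Word: "pain" (length 4)
Number of 3-grams = length - 3 + 1 = 4 - 3 + 1
= 2


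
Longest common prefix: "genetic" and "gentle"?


Word 1: "genetic"
Word 2: "gentle"
Comparing from start:
  Pos 0: 'g' == 'g'
  Pos 1: 'e' == 'e'
  Pos 2: 'n' == 'n'
  Pos 3: 'e' != 't' (stop)
LCP = "gen" (length 3)


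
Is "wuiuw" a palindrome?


Word: "wuiuw"
Reversed: "wuiuw"
Forward == Backward? wuiuw == wuiuw
Palindrome = Yes


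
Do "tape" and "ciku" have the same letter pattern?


Pattern of "tape": [0, 1, 2, 3]
Pattern of "ciku": [0, 1, 2, 3]
Patterns match
Same pattern = Yes


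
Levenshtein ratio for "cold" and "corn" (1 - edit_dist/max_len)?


Word 1: "cold" (length 4)
Word 2: "corn" (length 4)
One optimal edit sequence:
  1. keep 'c'
  2. keep 'o'
  3. substitute 'l' -> 'r'  (+1)
  4. substitute 'd' -> 'n'  (+1)
Edit distance = 2
Max length = max(4, 4) = 4
Similarity = 1 - 2/4
= 0.5000


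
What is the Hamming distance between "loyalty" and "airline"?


Comparing character by character (same length = 7):
  Pos 0: 'l' vs 'a' !=
  Pos 1: 'o' vs 'i' !=
  Pos 2: 'y' vs 'r' !=
  Pos 3: 'a' vs 'l' !=
  Pos 4: 'l' vs 'i' !=
  Pos 5: 't' vs 'n' !=
  Pos 6: 'y' vs 'e' !=
Hamming distance = 7


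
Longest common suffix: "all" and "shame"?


Word 1: "all"
Word 2: "shame"
Comparing from end:
  Pos -1: 'l' != 'e' (stop)
LCS = "" (length 0)


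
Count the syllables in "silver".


Word: "silver"
Syllable breakdown: sil · ver
Counting: 2 parts
= 2 syllables


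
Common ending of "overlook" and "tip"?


Word 1: "overlook"
Word 2: "tip"
Comparing from end:
  Pos -1: 'k' != 'p' (stop)
LCS = "" (length 0)


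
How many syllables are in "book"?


Word: "book"
Syllable breakdown: book
Counting: 1 part
= 1 syllable


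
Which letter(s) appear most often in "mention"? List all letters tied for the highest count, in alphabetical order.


Word: "mention"
Letter counts:
  'e': 1
  'i': 1
  'm': 1
  'n': 2
  'o': 1
  't': 1
Maximum count = 2
Most frequent = 'n' (2 times each)


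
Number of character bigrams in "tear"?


Word: "tear" (length 4)
Number of 2-grams = length - 2 + 1 = 4 - 2 + 1
= 3


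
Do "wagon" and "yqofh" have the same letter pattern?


Pattern of "wagon": [0, 1, 2, 3, 4]
Pattern of "yqofh": [0, 1, 2, 3, 4]
Patterns match
Same pattern = Yes


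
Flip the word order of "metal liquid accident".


Original: "metal liquid accident"
Words (1..n): metal | liquid | accident
Reversed (n..1): accident | liquid | metal
Result = "accident liquid metal"


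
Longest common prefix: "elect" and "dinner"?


Word 1: "elect"
Word 2: "dinner"
Comparing from start:
  Pos 0: 'e' != 'd' (stop)
LCP = "" (length 0)


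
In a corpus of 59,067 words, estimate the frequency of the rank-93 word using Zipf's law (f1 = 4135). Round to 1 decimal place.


Zipf's law: f(r) = f(1) / r
f(1) = 4135
f(93) = 4135 / 93
= 44.5 occurrences


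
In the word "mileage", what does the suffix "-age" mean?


Suffix: -age
Example: mileage (mile + -age)
Meaning = result / collection


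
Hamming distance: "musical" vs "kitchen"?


Comparing character by character (same length = 7):
  Pos 0: 'm' vs 'k' !=
  Pos 1: 'u' vs 'i' !=
  Pos 2: 's' vs 't' !=
  Pos 3: 'i' vs 'c' !=
  Pos 4: 'c' vs 'h' !=
  Pos 5: 'a' vs 'e' !=
  Pos 6: 'l' vs 'n' !=
Hamming distance = 7


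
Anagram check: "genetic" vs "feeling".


Word 1: "genetic" → sorted: ceegint
Word 2: "feeling" → sorted: eefgiln
Same letters? ceegint != eefgiln
Anagram = No


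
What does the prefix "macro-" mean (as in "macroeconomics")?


Prefix: macro-
Example: macroeconomics = macro- + economics
Meaning = large


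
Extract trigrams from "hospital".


Word: "hospital" (length 8)
Number of trigrams = 8 - 3 + 1 = 6
  Position 0: "hos"
  Position 1: "osp"
  Position 2: "spi"
  Position 3: "pit"
  Position 4: "ita"
  Position 5: "tal"
Trigrams = "hos", "osp", "spi", "pit", "ita", "tal"


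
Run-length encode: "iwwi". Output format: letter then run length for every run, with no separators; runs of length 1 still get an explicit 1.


String: "iwwi"
Scanning for consecutive runs:
  'i' x 1
  'w' x 2
  'i' x 1
RLE = "i1w2i1"


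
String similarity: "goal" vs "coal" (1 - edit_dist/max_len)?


Word 1: "goal" (length 4)
Word 2: "coal" (length 4)
One optimal edit sequence:
  1. substitute 'g' -> 'c'  (+1)
  2. keep 'o'
  3. keep 'a'
  4. keep 'l'
Edit distance = 1
Max length = max(4, 4) = 4
Similarity = 1 - 1/4
= 0.7500


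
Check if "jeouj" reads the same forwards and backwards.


Word: "jeouj"
Reversed: "juoej"
Forward == Backward? jeouj != juoej
Palindrome = No


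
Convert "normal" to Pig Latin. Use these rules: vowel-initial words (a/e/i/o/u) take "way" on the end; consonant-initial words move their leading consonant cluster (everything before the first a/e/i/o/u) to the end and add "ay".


Word: "normal"
Starts with consonant(s) → move to end, add 'ay'
Consonant cluster: "n"
Pig Latin = "ormalnay"


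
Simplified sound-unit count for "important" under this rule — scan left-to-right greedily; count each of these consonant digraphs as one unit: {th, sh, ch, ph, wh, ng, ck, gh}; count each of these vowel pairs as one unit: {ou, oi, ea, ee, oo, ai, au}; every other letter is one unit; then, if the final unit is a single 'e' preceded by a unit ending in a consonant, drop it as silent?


Word: "important" (9 letters)
Left-to-right scan:
  [1] 'i' (letter)
  [2] 'm' (letter)
  [3] 'p' (letter)
  [4] 'o' (letter)
  [5] 'r' (letter)
  [6] 't' (letter)
  [7] 'a' (letter)
  [8] 'n' (letter)
  [9] 't' (letter)
Units from scan: 9
Sound units = 9 units


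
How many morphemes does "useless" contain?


Word: "useless"
Morphemes: use | -less
Each morpheme carries meaning
= 2 morphemes


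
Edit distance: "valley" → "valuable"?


Word 1: "valley" (length 6)
Word 2: "valuable" (length 8)
One optimal edit sequence (insert/delete/substitute each cost 1):
  1. keep 'v'
  2. keep 'a'
  3. keep 'l'
  4. insert 'u'  (+1)
  5. insert 'a'  (+1)
  6. insert 'b'  (+1)
  7. keep 'l'
  8. keep 'e'
  9. delete 'y'  (+1)
Total edit operations: 4
Edit distance = 4


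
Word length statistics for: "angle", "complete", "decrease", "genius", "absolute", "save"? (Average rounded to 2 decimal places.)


Lengths: "angle"=5, "complete"=8, "decrease"=8, "genius"=6, "absolute"=8, "save"=4
Sum = 39, Count = 6
Average = 39/6 = 6.50
= avg=6.50, min=4, max=8


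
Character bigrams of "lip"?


Word: "lip" (length 3)
Number of bigrams = 3 - 2 + 1 = 2
  Position 0: "li"
  Position 1: "ip"
Bigrams = "li", "ip"


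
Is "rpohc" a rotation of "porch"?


Word: "porch", Candidate: "rpohc"
Method: check if candidate is substring of word+word
"porchporch" contains "rpohc"? No
Is rotation = No


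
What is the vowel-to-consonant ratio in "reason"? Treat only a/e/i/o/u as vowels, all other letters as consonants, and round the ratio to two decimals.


Word: "reason"
Vowels (a,e,i,o,u): 3
Consonants: 3
Ratio = 3/3
= 1.00


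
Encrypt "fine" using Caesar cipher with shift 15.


Word: "fine"
Shift: 15
Each letter → (letter + shift) mod 26:
  'f' (5) + 15 = 20 → 'u'
  'i' (8) + 15 = 23 → 'x'
  'n' (13) + 15 = 2 → 'c'
  'e' (4) + 15 = 19 → 't'
Result = "uxct"


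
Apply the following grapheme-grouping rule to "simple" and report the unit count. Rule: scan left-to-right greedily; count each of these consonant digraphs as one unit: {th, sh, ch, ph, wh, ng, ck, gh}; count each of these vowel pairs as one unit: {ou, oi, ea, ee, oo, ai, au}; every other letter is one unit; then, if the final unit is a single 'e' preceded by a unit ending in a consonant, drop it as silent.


Word: "simple" (6 letters)
Left-to-right scan:
  1. 's' (letter)
  2. 'i' (letter)
  3. 'm' (letter)
  4. 'p' (letter)
  5. 'l' (letter)
  6. 'e' (letter)
Units from scan: 6
Final unit is 'e' after a consonant -> drop as silent (-1)
Sound units = 5 units


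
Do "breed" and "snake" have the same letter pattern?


Pattern of "breed": [0, 1, 2, 2, 3]
Pattern of "snake": [0, 1, 2, 3, 4]
Patterns do not match
Same pattern = No


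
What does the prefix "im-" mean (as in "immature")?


Prefix: im-
Example: immature (im- + mature)
Meaning = not / into


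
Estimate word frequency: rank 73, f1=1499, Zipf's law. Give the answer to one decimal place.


Zipf's law: f(r) = f(1) / r
f(1) = 1499
f(73) = 1499 / 73
= 20.5 occurrences


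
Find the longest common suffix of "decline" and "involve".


Word 1: "decline"
Word 2: "involve"
Comparing from end:
  Pos -1: 'e' == 'e'
  Pos -2: 'n' != 'v' (stop)
LCS = "e" (length 1)


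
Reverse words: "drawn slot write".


Original: "drawn slot write"
Words (1..n): drawn | slot | write
Reversed (n..1): write | slot | drawn
Result = "write slot drawn"


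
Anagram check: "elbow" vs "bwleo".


Word 1: "elbow" → sorted: below
Word 2: "bwleo" → sorted: below
Same letters? below == below
Anagram = Yes


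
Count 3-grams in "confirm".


Word: "confirm" (length 7)
Number of 3-grams = length - 3 + 1 = 7 - 3 + 1
= 5


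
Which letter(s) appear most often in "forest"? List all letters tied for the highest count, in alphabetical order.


Word: "forest"
Letter counts:
  'e': 1
  'f': 1
  'o': 1
  'r': 1
  's': 1
  't': 1
Maximum count = 1
Most frequent = 'e', 'f', 'o', 'r', 's', 't' (1 time each)


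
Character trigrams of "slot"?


Word: "slot" (length 4)
Number of trigrams = 4 - 3 + 1 = 2
  Position 0: "slo"
  Position 1: "lot"
Trigrams = "slo", "lot"


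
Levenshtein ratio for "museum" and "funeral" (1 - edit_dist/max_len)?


Word 1: "museum" (length 6)
Word 2: "funeral" (length 7)
One optimal edit sequence:
  1. substitute 'm' -> 'f'  (+1)
  2. keep 'u'
  3. substitute 's' -> 'n'  (+1)
  4. keep 'e'
  5. insert 'r'  (+1)
  6. substitute 'u' -> 'a'  (+1)
  7. substitute 'm' -> 'l'  (+1)
Edit distance = 5
Max length = max(6, 7) = 7
Similarity = 1 - 5/7
= 0.2857


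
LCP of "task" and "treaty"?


Word 1: "task"
Word 2: "treaty"
Comparing from start:
  Pos 0: 't' == 't'
  Pos 1: 'a' != 'r' (stop)
LCP = "t" (length 1)


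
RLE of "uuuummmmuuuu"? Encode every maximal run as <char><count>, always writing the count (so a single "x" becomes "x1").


String: "uuuummmmuuuu"
Scanning for consecutive runs:
  'u' x 4
  'm' x 4
  'u' x 4
RLE = "u4m4u4"


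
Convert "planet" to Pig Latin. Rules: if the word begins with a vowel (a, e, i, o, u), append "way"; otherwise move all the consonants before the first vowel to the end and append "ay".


Word: "planet"
Starts with consonant(s) → move to end, add 'ay'
Consonant cluster: "pl"
Pig Latin = "anetplay"


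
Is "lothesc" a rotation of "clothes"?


Word: "clothes", Candidate: "lothesc"
Method: check if candidate is substring of word+word
"clothesclothes" contains "lothesc"? Yes
Is rotation = Yes


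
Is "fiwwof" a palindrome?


Word: "fiwwof"
Reversed: "fowwif"
Forward == Backward? fiwwof != fowwif
Palindrome = No


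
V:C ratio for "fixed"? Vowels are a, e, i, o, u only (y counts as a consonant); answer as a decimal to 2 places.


Word: "fixed"
Vowels (a,e,i,o,u): 2
Consonants: 3
Ratio = 2/3
= 0.67


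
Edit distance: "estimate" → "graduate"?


Word 1: "estimate" (length 8)
Word 2: "graduate" (length 8)
One optimal edit sequence (insert/delete/substitute each cost 1):
  1. substitute 'e' -> 'g'  (+1)
  2. substitute 's' -> 'r'  (+1)
  3. substitute 't' -> 'a'  (+1)
  4. substitute 'i' -> 'd'  (+1)
  5. substitute 'm' -> 'u'  (+1)
  6. keep 'a'
  7. keep 't'
  8. keep 'e'
Total edit operations: 5
Edit distance = 5


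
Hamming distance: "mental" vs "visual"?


Comparing character by character (same length = 6):
  Pos 0: 'm' vs 'v' !=
  Pos 1: 'e' vs 'i' !=
  Pos 2: 'n' vs 's' !=
  Pos 3: 't' vs 'u' !=
  Pos 4: 'a' vs 'a' =
  Pos 5: 'l' vs 'l' =
Hamming distance = 4


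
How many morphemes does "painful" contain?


Word: "painful"
Morphemes: pain / -ful
Each morpheme carries meaning
= 2 morphemes


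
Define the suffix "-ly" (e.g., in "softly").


Suffix: -ly
Example: softly (soft + -ly)
Meaning = in a manner


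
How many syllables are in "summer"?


Word: "summer"
Syllable breakdown: sum-mer
Counting: 2 parts
= 2 syllables


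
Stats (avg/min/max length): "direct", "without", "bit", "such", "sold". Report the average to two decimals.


Lengths: "direct"=6, "without"=7, "bit"=3, "such"=4, "sold"=4
Sum = 24, Count = 5
Average = 24/5 = 4.80
= avg=4.80, min=3, max=7


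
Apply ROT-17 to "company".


Word: "company"
Shift: 17
Each letter → (letter + shift) mod 26:
  'c' (2) + 17 = 19 → 't'
  'o' (14) + 17 = 5 → 'f'
  'm' (12) + 17 = 3 → 'd'
  'p' (15) + 17 = 6 → 'g'
  'a' (0) + 17 = 17 → 'r'
  'n' (13) + 17 = 4 → 'e'
  'y' (24) + 17 = 15 → 'p'
Result = "tfdgrep"


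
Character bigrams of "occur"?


Word: "occur" (length 5)
Number of bigrams = 5 - 2 + 1 = 4
  Position 0: "oc"
  Position 1: "cc"
  Position 2: "cu"
  Position 3: "ur"
Bigrams = "oc", "cc", "cu", "ur"


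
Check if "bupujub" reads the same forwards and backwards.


Word: "bupujub"
Reversed: "bujupub"
Forward == Backward? bupujub != bujupub
Palindrome = No


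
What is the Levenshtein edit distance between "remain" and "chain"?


Word 1: "remain" (length 6)
Word 2: "chain" (length 5)
One optimal edit sequence (insert/delete/substitute each cost 1):
  1. delete 'r'  (+1)
  2. substitute 'e' -> 'c'  (+1)
  3. substitute 'm' -> 'h'  (+1)
  4. keep 'a'
  5. keep 'i'
  6. keep 'n'
Total edit operations: 3
Edit distance = 3


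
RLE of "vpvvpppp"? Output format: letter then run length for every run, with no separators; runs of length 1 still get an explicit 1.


String: "vpvvpppp"
Scanning for consecutive runs:
  'v' x 1
  'p' x 1
  'v' x 2
  'p' x 4
RLE = "v1p1v2p4"


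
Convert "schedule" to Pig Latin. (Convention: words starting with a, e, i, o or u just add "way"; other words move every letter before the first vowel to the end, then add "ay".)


Word: "schedule"
Starts with consonant(s) → move to end, add 'ay'
Consonant cluster: "sch"
Pig Latin = "eduleschay"


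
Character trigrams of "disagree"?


Word: "disagree" (length 8)
Number of trigrams = 8 - 3 + 1 = 6
  Position 0: "dis"
  Position 1: "isa"
  Position 2: "sag"
  Position 3: "agr"
  Position 4: "gre"
  Position 5: "ree"
Trigrams = "dis", "isa", "sag", "agr", "gre", "ree"


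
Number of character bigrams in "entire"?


Word: "entire" (length 6)
Number of 2-grams = length - 2 + 1 = 6 - 2 + 1
= 5


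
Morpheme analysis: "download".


Word: "download"
Morphemes: down- + load
Each morpheme carries meaning
= 2 morphemes


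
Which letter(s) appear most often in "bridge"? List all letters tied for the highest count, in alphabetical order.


Word: "bridge"
Letter counts:
  'b': 1
  'd': 1
  'e': 1
  'g': 1
  'i': 1
  'r': 1
Maximum count = 1
Most frequent = 'b', 'd', 'e', 'g', 'i', 'r' (1 time each)


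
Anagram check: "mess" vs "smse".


Word 1: "mess" → sorted: emss
Word 2: "smse" → sorted: emss
Same letters? emss == emss
Anagram = Yes


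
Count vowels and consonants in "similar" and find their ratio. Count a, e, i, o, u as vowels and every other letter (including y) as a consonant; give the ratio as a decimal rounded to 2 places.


Word: "similar"
Vowels (a,e,i,o,u): 3
Consonants: 4
Ratio = 3/4
= 0.75


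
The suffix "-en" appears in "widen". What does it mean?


Suffix: -en
Example: widen (wide + -en, with a spelling change)
Meaning = to make / become


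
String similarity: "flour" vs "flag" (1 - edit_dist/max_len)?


Word 1: "flour" (length 5)
Word 2: "flag" (length 4)
One optimal edit sequence:
  1. keep 'f'
  2. keep 'l'
  3. delete 'o'  (+1)
  4. substitute 'u' -> 'a'  (+1)
  5. substitute 'r' -> 'g'  (+1)
Edit distance = 3
Max length = max(5, 4) = 5
Similarity = 1 - 3/5
= 0.4000


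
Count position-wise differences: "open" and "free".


Comparing character by character (same length = 4):
  Pos 0: 'o' vs 'f' !=
  Pos 1: 'p' vs 'r' !=
  Pos 2: 'e' vs 'e' =
  Pos 3: 'n' vs 'e' !=
Hamming distance = 3


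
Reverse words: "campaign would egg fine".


Original: "campaign would egg fine"
Words (1..n): campaign | would | egg | fine
Reversed (n..1): fine | egg | would | campaign
Result = "fine egg would campaign"


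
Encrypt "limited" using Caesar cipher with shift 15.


Word: "limited"
Shift: 15
Each letter → (letter + shift) mod 26:
  'l' (11) + 15 = 0 → 'a'
  'i' (8) + 15 = 23 → 'x'
  'm' (12) + 15 = 1 → 'b'
  'i' (8) + 15 = 23 → 'x'
  't' (19) + 15 = 8 → 'i'
  'e' (4) + 15 = 19 → 't'
  'd' (3) + 15 = 18 → 's'
Result = "axbxits"


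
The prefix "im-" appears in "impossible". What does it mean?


Prefix: im-
Example: impossible (im- + possible)
Meaning = not / into


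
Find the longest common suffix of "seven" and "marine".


Word 1: "seven"
Word 2: "marine"
Comparing from end:
  Pos -1: 'n' != 'e' (stop)
LCS = "" (length 0)


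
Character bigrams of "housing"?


Word: "housing" (length 7)
Number of bigrams = 7 - 2 + 1 = 6
  Position 0: "ho"
  Position 1: "ou"
  Position 2: "us"
  Position 3: "si"
  Position 4: "in"
  Position 5: "ng"
Bigrams = "ho", "ou", "us", "si", "in", "ng"


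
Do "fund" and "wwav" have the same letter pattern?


Pattern of "fund": [0, 1, 2, 3]
Pattern of "wwav": [0, 0, 1, 2]
Patterns do not match
Same pattern = No


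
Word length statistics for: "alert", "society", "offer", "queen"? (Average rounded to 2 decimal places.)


Lengths: "alert"=5, "society"=7, "offer"=5, "queen"=5
Sum = 22, Count = 4
Average = 22/4 = 5.50
= avg=5.50, min=5, max=7


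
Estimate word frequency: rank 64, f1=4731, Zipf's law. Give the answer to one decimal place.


Zipf's law: f(r) = f(1) / r
f(1) = 4731
f(64) = 4731 / 64
= 73.9 occurrences


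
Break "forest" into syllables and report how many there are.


Word: "forest"
Syllable breakdown: for · est
Counting: 2 parts
= 2 syllables


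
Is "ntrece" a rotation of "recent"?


Word: "recent", Candidate: "ntrece"
Method: check if candidate is substring of word+word
"recentrecent" contains "ntrece"? Yes
Is rotation = Yes


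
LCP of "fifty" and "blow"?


Word 1: "fifty"
Word 2: "blow"
Comparing from start:
  Pos 0: 'f' != 'b' (stop)
LCP = "" (length 0)


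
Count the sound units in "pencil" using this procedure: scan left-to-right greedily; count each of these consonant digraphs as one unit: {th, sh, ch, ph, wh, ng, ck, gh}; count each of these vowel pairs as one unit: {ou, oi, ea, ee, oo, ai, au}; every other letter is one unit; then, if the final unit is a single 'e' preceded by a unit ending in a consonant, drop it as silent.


Word: "pencil" (6 letters)
Left-to-right scan:
  [1] 'p' (letter)
  [2] 'e' (letter)
  [3] 'n' (letter)
  [4] 'c' (letter)
  [5] 'i' (letter)
  [6] 'l' (letter)
Units from scan: 6
Sound units = 6 units
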